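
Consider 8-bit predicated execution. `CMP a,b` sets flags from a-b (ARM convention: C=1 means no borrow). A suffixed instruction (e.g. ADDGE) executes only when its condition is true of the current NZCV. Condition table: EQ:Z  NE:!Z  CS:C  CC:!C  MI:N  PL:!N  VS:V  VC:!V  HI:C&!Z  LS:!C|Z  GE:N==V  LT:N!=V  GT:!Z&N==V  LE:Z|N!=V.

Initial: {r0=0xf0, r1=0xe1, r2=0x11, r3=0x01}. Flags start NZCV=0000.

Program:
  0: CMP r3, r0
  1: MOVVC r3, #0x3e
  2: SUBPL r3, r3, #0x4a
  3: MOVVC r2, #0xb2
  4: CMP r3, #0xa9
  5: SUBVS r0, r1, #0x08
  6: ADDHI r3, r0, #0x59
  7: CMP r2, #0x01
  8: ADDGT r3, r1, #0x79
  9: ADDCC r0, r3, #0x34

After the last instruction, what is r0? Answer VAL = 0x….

0: ✓ CMP  NZCV=0000
1: ✓ MOVVC  r3←0x3e
2: ✓ SUBPL  r3←0xf4
3: ✓ MOVVC  r2←0xb2
4: ✓ CMP  NZCV=0010
5: · SUBVS
6: ✓ ADDHI  r3←0x49
7: ✓ CMP  NZCV=1010
8: · ADDGT
9: · ADDCC

VAL = 0xf0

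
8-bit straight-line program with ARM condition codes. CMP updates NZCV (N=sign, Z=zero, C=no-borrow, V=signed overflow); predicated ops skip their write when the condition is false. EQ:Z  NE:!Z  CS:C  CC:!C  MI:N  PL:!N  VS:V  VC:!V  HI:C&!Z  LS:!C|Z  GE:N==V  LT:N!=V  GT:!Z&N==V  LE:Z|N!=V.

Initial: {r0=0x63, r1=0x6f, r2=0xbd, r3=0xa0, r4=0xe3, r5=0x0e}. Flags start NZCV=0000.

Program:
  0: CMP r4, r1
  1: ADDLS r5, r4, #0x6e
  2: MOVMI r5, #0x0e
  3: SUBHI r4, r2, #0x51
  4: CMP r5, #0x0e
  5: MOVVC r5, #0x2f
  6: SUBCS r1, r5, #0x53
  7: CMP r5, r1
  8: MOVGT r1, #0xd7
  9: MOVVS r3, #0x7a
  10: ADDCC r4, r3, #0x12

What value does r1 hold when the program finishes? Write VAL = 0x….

0: ✓ CMP  NZCV=0011
1: · ADDLS
2: · MOVMI
3: ✓ SUBHI  r4←0x6c
4: ✓ CMP  NZCV=0110
5: ✓ MOVVC  r5←0x2f
6: ✓ SUBCS  r1←0xdc
7: ✓ CMP  NZCV=0000
8: ✓ MOVGT  r1←0xd7
9: · MOVVS
10: ✓ ADDCC  r4←0xb2

VAL = 0xd7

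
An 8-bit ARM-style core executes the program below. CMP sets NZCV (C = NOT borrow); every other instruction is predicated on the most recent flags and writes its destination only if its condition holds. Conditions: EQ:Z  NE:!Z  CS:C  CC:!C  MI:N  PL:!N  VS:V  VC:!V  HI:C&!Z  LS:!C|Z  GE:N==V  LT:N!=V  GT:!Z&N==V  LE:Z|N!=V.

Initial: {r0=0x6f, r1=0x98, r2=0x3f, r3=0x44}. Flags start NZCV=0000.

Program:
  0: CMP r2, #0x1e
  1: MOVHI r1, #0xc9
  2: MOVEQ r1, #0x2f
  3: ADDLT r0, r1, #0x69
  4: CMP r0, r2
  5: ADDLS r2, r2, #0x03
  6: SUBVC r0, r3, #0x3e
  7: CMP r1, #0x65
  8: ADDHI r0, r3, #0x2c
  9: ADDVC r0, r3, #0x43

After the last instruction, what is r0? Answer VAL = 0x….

VAL = 0x70

0: ✓ CMP  NZCV=0010
1: ✓ MOVHI  r1←0xc9
2: · MOVEQ
3: · ADDLT
4: ✓ CMP  NZCV=0010
5: · ADDLS
6: ✓ SUBVC  r0←0x06
7: ✓ CMP  NZCV=0011
8: ✓ ADDHI  r0←0x70
9: · ADDVC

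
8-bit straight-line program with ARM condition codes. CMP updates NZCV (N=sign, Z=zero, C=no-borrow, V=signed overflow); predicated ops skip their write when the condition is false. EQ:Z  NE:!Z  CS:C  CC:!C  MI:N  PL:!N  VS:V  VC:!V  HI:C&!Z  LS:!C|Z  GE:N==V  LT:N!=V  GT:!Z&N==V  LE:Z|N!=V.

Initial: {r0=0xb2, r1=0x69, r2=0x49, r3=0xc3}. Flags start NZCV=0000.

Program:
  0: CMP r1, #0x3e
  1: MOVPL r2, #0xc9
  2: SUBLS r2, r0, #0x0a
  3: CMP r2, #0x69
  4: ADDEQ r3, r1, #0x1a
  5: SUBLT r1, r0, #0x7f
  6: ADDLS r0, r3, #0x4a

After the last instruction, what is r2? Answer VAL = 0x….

[0] flags=0010 → (cmp)
[1] flags=0010 PL?T → r2=0xc9
[2] flags=0010 LS?F → skip
[3] flags=0011 → (cmp)
[4] flags=0011 EQ?F → skip
[5] flags=0011 LT?T → r1=0x33
[6] flags=0011 LS?F → skip

VAL = 0xc9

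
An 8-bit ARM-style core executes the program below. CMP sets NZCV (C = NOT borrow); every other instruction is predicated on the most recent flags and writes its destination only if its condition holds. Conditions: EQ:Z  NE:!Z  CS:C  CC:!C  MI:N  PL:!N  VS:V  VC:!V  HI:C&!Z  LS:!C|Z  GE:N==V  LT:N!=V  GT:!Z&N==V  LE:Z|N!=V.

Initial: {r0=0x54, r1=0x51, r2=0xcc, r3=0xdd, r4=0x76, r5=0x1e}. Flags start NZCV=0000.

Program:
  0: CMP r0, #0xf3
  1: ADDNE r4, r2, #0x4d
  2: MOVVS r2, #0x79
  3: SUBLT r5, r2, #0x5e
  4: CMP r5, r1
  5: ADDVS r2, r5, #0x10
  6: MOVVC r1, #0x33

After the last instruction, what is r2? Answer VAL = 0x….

0: ✓ CMP  NZCV=0000
1: ✓ ADDNE  r4←0x19
2: · MOVVS
3: · SUBLT
4: ✓ CMP  NZCV=1000
5: · ADDVS
6: ✓ MOVVC  r1←0x33

VAL = 0xcc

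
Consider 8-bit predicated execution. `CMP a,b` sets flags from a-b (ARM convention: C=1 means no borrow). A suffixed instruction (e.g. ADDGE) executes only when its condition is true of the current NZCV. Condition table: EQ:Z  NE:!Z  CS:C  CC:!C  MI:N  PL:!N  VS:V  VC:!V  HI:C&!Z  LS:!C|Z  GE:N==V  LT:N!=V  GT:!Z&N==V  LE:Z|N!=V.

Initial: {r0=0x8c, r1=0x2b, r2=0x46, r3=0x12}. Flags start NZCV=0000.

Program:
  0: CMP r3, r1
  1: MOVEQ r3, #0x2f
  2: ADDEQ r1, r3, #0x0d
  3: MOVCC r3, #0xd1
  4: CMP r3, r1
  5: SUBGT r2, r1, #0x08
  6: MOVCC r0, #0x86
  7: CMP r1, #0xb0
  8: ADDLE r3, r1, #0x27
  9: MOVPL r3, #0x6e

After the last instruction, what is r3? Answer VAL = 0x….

VAL = 0x6e

0: ✓ CMP  NZCV=1000
1: · MOVEQ
2: · ADDEQ
3: ✓ MOVCC  r3←0xd1
4: ✓ CMP  NZCV=1010
5: · SUBGT
6: · MOVCC
7: ✓ CMP  NZCV=0000
8: · ADDLE
9: ✓ MOVPL  r3←0x6e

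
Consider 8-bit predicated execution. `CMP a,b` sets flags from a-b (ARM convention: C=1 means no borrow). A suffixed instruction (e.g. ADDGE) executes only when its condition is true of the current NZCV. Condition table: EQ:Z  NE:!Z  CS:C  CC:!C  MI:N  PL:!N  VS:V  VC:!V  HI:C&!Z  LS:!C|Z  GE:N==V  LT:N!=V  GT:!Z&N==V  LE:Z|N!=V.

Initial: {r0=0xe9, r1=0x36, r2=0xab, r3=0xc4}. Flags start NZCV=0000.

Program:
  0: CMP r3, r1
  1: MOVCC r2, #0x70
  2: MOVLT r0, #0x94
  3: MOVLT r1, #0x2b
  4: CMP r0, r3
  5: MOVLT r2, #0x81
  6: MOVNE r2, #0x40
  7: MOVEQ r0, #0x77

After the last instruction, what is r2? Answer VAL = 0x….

VAL = 0x40

[0] flags=1010 → (cmp)
[1] flags=1010 CC?F → skip
[2] flags=1010 LT?T → r0=0x94
[3] flags=1010 LT?T → r1=0x2b
[4] flags=1000 → (cmp)
[5] flags=1000 LT?T → r2=0x81
[6] flags=1000 NE?T → r2=0x40
[7] flags=1000 EQ?F → skip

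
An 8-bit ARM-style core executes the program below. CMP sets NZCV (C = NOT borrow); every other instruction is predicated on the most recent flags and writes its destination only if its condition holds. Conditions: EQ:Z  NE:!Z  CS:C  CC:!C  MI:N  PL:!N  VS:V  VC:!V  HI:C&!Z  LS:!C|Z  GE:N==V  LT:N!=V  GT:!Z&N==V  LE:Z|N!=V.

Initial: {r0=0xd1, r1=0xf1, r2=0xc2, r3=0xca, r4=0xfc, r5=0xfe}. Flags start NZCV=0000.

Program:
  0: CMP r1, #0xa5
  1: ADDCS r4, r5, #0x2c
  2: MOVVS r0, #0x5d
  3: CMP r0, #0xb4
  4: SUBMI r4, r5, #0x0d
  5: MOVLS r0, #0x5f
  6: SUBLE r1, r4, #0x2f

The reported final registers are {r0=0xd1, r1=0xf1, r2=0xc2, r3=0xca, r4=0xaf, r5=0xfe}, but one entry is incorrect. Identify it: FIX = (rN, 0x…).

0: ✓ CMP  NZCV=0010
1: ✓ ADDCS  r4←0x2a
2: · MOVVS
3: ✓ CMP  NZCV=0010
4: · SUBMI
5: · MOVLS
6: · SUBLE

FIX = (r4, 0x2a)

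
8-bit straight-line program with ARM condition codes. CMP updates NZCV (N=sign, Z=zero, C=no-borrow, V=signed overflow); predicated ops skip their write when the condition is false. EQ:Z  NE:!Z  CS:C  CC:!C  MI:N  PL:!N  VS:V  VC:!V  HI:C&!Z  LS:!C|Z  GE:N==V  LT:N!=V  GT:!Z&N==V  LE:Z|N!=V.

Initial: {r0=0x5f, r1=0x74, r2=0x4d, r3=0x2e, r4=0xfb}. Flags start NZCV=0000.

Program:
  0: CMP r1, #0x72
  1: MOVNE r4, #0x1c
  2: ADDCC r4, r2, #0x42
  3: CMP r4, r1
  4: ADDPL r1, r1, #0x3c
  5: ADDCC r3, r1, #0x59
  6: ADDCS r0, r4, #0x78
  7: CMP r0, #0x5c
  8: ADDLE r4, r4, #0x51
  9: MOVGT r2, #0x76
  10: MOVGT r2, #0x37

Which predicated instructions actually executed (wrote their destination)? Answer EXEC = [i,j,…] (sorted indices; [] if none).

EXEC = [1,5,9,10]

0: ✓ CMP  NZCV=0010
1: ✓ MOVNE  r4←0x1c
2: · ADDCC
3: ✓ CMP  NZCV=1000
4: · ADDPL
5: ✓ ADDCC  r3←0xcd
6: · ADDCS
7: ✓ CMP  NZCV=0010
8: · ADDLE
9: ✓ MOVGT  r2←0x76
10: ✓ MOVGT  r2←0x37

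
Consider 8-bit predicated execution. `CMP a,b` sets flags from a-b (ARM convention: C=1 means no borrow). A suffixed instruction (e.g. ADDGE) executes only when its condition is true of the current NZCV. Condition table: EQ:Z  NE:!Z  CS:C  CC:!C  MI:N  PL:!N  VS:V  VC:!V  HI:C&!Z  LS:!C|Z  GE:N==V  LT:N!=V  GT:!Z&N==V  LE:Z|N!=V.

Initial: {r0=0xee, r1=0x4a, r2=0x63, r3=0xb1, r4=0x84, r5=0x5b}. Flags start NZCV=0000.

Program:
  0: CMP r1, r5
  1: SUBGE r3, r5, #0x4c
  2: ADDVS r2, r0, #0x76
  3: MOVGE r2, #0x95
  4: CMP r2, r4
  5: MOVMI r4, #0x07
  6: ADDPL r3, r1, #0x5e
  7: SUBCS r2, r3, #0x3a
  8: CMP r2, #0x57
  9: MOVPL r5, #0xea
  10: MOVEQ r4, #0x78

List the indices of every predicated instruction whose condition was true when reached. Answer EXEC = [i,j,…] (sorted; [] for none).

0: ✓ CMP  NZCV=1000
1: · SUBGE
2: · ADDVS
3: · MOVGE
4: ✓ CMP  NZCV=1001
5: ✓ MOVMI  r4←0x07
6: · ADDPL
7: · SUBCS
8: ✓ CMP  NZCV=0010
9: ✓ MOVPL  r5←0xea
10: · MOVEQ

EXEC = [5,9]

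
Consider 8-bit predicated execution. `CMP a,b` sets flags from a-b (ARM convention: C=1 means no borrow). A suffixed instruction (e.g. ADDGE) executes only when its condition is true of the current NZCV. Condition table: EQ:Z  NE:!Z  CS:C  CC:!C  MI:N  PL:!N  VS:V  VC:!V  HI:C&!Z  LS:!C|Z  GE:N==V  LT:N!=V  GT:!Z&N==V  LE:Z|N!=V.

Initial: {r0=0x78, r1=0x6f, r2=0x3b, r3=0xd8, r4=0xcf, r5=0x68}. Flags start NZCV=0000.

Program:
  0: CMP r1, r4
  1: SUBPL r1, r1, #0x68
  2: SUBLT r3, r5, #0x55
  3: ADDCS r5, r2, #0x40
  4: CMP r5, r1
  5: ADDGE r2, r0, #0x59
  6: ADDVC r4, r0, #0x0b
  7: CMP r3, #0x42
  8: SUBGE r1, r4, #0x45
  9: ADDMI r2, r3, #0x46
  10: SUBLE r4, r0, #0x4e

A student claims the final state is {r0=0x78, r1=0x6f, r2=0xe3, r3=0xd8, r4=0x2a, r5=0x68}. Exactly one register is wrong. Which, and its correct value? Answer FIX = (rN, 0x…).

0: ✓ CMP  NZCV=1001
1: · SUBPL
2: · SUBLT
3: · ADDCS
4: ✓ CMP  NZCV=1000
5: · ADDGE
6: ✓ ADDVC  r4←0x83
7: ✓ CMP  NZCV=1010
8: · SUBGE
9: ✓ ADDMI  r2←0x1e
10: ✓ SUBLE  r4←0x2a

FIX = (r2, 0x1e)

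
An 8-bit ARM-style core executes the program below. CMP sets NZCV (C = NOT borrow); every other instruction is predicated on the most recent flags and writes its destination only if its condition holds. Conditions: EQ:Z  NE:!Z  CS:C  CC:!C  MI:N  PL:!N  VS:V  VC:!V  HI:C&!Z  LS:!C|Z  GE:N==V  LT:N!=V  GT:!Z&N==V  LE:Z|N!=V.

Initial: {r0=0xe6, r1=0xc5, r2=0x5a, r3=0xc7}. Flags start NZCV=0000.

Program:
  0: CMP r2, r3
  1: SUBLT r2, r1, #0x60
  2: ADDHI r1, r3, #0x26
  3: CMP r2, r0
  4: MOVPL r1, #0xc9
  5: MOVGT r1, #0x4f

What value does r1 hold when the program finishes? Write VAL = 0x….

0: ✓ CMP  NZCV=1001
1: · SUBLT
2: · ADDHI
3: ✓ CMP  NZCV=0000
4: ✓ MOVPL  r1←0xc9
5: ✓ MOVGT  r1←0x4f

VAL = 0x4f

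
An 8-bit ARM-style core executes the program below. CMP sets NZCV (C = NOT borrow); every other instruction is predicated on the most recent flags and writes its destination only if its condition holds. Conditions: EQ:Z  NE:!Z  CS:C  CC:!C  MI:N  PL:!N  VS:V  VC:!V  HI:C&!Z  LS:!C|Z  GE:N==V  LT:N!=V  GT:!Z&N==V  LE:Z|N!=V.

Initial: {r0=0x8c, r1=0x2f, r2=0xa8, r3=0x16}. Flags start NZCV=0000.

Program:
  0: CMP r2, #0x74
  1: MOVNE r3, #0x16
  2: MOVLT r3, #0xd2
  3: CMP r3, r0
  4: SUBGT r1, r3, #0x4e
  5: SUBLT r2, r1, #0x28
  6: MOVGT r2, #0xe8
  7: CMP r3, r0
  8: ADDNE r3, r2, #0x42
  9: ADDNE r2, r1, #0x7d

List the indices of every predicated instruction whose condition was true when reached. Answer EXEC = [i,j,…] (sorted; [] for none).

0: ✓ CMP  NZCV=0011
1: ✓ MOVNE  r3←0x16
2: ✓ MOVLT  r3←0xd2
3: ✓ CMP  NZCV=0010
4: ✓ SUBGT  r1←0x84
5: · SUBLT
6: ✓ MOVGT  r2←0xe8
7: ✓ CMP  NZCV=0010
8: ✓ ADDNE  r3←0x2a
9: ✓ ADDNE  r2←0x01

EXEC = [1,2,4,6,8,9]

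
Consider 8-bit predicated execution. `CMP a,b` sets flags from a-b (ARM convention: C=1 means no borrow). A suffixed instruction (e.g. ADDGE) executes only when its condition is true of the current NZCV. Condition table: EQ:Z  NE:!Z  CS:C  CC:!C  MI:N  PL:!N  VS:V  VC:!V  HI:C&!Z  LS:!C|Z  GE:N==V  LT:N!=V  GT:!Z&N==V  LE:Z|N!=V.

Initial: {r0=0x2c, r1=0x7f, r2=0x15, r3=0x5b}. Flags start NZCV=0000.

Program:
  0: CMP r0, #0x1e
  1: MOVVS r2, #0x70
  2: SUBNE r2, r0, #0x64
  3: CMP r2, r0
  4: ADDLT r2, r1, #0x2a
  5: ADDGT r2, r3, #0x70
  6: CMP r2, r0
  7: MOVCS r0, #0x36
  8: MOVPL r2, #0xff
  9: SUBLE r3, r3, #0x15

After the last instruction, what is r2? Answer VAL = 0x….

0: ✓ CMP  NZCV=0010
1: · MOVVS
2: ✓ SUBNE  r2←0xc8
3: ✓ CMP  NZCV=1010
4: ✓ ADDLT  r2←0xa9
5: · ADDGT
6: ✓ CMP  NZCV=0011
7: ✓ MOVCS  r0←0x36
8: ✓ MOVPL  r2←0xff
9: ✓ SUBLE  r3←0x46

VAL = 0xff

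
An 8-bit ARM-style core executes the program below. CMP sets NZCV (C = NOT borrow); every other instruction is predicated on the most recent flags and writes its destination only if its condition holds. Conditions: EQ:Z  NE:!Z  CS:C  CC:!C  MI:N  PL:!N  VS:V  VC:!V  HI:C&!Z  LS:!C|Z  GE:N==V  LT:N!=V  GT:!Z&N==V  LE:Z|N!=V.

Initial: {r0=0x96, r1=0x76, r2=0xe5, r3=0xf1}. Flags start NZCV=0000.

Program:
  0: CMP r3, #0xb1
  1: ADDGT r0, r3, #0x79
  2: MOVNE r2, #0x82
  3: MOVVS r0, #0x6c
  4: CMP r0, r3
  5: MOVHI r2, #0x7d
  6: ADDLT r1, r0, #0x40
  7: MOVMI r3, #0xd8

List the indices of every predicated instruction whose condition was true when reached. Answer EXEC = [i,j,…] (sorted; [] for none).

[0] flags=0010 → (cmp)
[1] flags=0010 GT?T → r0=0x6a
[2] flags=0010 NE?T → r2=0x82
[3] flags=0010 VS?F → skip
[4] flags=0000 → (cmp)
[5] flags=0000 HI?F → skip
[6] flags=0000 LT?F → skip
[7] flags=0000 MI?F → skip

EXEC = [1,2]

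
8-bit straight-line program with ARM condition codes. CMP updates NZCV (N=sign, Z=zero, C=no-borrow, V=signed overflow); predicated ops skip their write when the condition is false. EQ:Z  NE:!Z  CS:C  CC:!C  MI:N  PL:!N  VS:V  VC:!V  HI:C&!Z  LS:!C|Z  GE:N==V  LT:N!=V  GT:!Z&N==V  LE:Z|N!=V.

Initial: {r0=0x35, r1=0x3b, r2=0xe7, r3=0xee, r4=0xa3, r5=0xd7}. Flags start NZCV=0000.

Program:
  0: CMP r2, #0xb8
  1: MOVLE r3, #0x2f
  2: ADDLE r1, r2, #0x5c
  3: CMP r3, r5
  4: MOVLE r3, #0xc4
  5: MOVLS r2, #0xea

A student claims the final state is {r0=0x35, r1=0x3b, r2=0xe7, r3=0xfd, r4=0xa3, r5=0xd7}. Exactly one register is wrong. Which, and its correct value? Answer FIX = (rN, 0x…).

FIX = (r3, 0xee)

[0] flags=0010 → (cmp)
[1] flags=0010 LE?F → skip
[2] flags=0010 LE?F → skip
[3] flags=0010 → (cmp)
[4] flags=0010 LE?F → skip
[5] flags=0010 LS?F → skip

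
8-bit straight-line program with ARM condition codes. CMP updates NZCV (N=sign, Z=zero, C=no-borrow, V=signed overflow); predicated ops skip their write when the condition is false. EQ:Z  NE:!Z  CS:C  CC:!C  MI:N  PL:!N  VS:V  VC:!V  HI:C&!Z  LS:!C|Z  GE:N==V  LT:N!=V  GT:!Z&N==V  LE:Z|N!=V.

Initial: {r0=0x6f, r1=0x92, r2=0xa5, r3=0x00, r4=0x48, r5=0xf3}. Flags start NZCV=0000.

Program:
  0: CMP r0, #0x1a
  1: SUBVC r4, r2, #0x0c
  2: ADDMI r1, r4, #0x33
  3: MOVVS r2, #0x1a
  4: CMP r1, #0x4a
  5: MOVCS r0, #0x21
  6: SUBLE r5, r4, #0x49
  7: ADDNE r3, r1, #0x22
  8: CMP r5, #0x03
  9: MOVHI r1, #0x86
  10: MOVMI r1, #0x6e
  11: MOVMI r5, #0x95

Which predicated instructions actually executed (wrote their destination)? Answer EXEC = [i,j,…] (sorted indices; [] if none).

EXEC = [1,5,6,7,9]

[0] flags=0010 → (cmp)
[1] flags=0010 VC?T → r4=0x99
[2] flags=0010 MI?F → skip
[3] flags=0010 VS?F → skip
[4] flags=0011 → (cmp)
[5] flags=0011 CS?T → r0=0x21
[6] flags=0011 LE?T → r5=0x50
[7] flags=0011 NE?T → r3=0xb4
[8] flags=0010 → (cmp)
[9] flags=0010 HI?T → r1=0x86
[10] flags=0010 MI?F → skip
[11] flags=0010 MI?F → skip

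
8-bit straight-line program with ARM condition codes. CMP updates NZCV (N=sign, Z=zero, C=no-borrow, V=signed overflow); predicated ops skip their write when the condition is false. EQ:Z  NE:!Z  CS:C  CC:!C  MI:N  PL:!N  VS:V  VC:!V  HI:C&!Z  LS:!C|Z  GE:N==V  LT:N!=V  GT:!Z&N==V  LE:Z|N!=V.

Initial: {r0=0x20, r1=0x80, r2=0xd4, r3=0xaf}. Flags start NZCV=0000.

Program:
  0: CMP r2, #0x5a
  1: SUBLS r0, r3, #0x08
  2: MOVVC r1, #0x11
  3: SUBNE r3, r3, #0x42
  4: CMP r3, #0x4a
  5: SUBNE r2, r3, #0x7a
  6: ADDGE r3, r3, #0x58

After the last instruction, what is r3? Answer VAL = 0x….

0: ✓ CMP  NZCV=0011
1: · SUBLS
2: · MOVVC
3: ✓ SUBNE  r3←0x6d
4: ✓ CMP  NZCV=0010
5: ✓ SUBNE  r2←0xf3
6: ✓ ADDGE  r3←0xc5

VAL = 0xc5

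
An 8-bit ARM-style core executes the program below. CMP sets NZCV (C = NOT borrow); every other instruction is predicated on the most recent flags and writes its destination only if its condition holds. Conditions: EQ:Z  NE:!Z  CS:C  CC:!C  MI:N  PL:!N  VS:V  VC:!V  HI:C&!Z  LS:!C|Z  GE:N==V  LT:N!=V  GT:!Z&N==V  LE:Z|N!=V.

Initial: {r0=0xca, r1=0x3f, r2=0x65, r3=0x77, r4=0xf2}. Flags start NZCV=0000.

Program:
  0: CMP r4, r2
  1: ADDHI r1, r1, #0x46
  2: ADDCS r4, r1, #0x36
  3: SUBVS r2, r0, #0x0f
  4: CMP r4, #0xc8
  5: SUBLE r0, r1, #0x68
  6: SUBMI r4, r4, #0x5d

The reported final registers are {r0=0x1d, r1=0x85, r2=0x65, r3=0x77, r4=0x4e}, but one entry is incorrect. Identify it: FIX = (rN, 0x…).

FIX = (r4, 0x5e)

[0] flags=1010 → (cmp)
[1] flags=1010 HI?T → r1=0x85
[2] flags=1010 CS?T → r4=0xbb
[3] flags=1010 VS?F → skip
[4] flags=1000 → (cmp)
[5] flags=1000 LE?T → r0=0x1d
[6] flags=1000 MI?T → r4=0x5e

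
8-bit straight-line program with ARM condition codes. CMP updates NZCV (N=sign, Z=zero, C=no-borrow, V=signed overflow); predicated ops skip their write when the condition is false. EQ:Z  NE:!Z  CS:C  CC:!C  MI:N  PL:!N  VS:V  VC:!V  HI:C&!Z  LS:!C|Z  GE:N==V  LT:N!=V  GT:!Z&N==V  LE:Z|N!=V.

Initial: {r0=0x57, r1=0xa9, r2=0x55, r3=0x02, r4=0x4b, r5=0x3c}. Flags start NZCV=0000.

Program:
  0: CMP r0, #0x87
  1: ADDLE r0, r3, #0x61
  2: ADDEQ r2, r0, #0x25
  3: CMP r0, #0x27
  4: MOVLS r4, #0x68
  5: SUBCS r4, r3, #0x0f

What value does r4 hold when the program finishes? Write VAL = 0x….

[0] flags=1001 → (cmp)
[1] flags=1001 LE?F → skip
[2] flags=1001 EQ?F → skip
[3] flags=0010 → (cmp)
[4] flags=0010 LS?F → skip
[5] flags=0010 CS?T → r4=0xf3

VAL = 0xf3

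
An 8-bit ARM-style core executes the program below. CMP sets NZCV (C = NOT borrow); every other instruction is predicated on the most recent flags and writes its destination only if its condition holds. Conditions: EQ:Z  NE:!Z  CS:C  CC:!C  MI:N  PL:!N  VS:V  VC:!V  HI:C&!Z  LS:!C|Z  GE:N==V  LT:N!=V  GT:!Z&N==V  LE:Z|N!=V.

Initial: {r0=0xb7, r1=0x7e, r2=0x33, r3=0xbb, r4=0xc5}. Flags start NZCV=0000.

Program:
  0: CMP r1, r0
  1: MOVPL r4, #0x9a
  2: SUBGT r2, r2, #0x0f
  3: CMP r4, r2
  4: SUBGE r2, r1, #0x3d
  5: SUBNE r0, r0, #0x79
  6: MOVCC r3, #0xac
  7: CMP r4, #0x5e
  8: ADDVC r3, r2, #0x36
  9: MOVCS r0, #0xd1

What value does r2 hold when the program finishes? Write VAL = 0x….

VAL = 0x24

0: ✓ CMP  NZCV=1001
1: · MOVPL
2: ✓ SUBGT  r2←0x24
3: ✓ CMP  NZCV=1010
4: · SUBGE
5: ✓ SUBNE  r0←0x3e
6: · MOVCC
7: ✓ CMP  NZCV=0011
8: · ADDVC
9: ✓ MOVCS  r0←0xd1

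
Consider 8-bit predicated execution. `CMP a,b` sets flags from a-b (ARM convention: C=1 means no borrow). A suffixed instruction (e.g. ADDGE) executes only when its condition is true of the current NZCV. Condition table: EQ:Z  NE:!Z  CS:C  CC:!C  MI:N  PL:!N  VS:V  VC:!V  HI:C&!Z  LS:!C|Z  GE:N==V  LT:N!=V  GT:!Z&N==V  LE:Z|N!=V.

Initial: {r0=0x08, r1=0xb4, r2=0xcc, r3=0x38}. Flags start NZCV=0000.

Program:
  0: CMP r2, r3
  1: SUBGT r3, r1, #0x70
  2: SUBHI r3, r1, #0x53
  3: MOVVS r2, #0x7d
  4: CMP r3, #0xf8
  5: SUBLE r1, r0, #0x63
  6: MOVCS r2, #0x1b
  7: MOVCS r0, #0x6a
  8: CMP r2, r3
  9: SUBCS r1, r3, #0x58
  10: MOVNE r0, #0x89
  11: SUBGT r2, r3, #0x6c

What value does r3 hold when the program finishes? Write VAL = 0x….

[0] flags=1010 → (cmp)
[1] flags=1010 GT?F → skip
[2] flags=1010 HI?T → r3=0x61
[3] flags=1010 VS?F → skip
[4] flags=0000 → (cmp)
[5] flags=0000 LE?F → skip
[6] flags=0000 CS?F → skip
[7] flags=0000 CS?F → skip
[8] flags=0011 → (cmp)
[9] flags=0011 CS?T → r1=0x09
[10] flags=0011 NE?T → r0=0x89
[11] flags=0011 GT?F → skip

VAL = 0x61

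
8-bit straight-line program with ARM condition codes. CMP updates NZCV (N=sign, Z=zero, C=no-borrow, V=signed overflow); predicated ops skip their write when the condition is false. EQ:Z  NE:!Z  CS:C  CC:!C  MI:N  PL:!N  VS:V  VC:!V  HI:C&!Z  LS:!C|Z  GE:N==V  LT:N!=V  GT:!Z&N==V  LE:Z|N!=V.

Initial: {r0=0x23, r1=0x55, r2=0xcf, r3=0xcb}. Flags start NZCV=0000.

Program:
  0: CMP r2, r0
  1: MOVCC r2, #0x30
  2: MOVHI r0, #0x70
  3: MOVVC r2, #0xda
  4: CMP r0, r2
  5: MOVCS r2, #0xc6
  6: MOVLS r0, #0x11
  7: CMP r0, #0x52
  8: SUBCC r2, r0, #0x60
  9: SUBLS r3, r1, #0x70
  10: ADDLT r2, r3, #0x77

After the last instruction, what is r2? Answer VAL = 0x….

[0] flags=1010 → (cmp)
[1] flags=1010 CC?F → skip
[2] flags=1010 HI?T → r0=0x70
[3] flags=1010 VC?T → r2=0xda
[4] flags=1001 → (cmp)
[5] flags=1001 CS?F → skip
[6] flags=1001 LS?T → r0=0x11
[7] flags=1000 → (cmp)
[8] flags=1000 CC?T → r2=0xb1
[9] flags=1000 LS?T → r3=0xe5
[10] flags=1000 LT?T → r2=0x5c

VAL = 0x5c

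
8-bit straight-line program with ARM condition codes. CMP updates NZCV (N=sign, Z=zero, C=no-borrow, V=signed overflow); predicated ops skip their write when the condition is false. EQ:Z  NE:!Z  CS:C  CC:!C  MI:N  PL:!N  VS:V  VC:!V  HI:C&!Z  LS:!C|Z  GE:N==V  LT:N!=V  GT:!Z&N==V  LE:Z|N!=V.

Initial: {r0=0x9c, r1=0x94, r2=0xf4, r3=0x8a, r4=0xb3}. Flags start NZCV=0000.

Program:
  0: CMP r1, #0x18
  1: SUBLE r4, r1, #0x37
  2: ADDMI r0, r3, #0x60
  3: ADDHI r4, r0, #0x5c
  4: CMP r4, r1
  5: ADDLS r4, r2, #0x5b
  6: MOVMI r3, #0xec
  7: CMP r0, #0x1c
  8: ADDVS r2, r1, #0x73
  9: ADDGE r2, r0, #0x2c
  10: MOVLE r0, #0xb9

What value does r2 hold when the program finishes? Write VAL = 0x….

[0] flags=0011 → (cmp)
[1] flags=0011 LE?T → r4=0x5d
[2] flags=0011 MI?F → skip
[3] flags=0011 HI?T → r4=0xf8
[4] flags=0010 → (cmp)
[5] flags=0010 LS?F → skip
[6] flags=0010 MI?F → skip
[7] flags=1010 → (cmp)
[8] flags=1010 VS?F → skip
[9] flags=1010 GE?F → skip
[10] flags=1010 LE?T → r0=0xb9

VAL = 0xf4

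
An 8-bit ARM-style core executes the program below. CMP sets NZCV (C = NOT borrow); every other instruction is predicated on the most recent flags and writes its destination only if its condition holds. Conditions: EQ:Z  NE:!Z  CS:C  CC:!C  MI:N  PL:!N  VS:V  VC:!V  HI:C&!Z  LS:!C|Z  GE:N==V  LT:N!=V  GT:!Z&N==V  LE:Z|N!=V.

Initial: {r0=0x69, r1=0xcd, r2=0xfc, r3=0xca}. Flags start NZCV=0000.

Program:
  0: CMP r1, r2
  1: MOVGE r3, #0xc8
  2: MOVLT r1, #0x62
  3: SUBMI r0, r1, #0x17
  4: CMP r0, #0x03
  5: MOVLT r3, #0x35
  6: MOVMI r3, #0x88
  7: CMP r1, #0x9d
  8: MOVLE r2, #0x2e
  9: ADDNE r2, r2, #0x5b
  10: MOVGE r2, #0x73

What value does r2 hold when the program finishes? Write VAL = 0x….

0: ✓ CMP  NZCV=1000
1: · MOVGE
2: ✓ MOVLT  r1←0x62
3: ✓ SUBMI  r0←0x4b
4: ✓ CMP  NZCV=0010
5: · MOVLT
6: · MOVMI
7: ✓ CMP  NZCV=1001
8: · MOVLE
9: ✓ ADDNE  r2←0x57
10: ✓ MOVGE  r2←0x73

VAL = 0x73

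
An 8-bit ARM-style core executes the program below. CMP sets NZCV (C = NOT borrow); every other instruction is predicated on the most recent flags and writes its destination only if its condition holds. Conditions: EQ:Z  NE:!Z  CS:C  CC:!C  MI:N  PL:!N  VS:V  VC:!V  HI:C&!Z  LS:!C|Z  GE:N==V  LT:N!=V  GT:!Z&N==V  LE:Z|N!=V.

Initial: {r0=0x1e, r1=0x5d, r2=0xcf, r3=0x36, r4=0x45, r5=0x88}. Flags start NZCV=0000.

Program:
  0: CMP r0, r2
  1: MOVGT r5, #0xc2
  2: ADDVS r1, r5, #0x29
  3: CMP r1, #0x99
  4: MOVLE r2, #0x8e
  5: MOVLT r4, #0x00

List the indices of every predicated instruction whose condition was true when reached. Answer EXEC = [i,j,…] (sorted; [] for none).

[0] flags=0000 → (cmp)
[1] flags=0000 GT?T → r5=0xc2
[2] flags=0000 VS?F → skip
[3] flags=1001 → (cmp)
[4] flags=1001 LE?F → skip
[5] flags=1001 LT?F → skip

EXEC = [1]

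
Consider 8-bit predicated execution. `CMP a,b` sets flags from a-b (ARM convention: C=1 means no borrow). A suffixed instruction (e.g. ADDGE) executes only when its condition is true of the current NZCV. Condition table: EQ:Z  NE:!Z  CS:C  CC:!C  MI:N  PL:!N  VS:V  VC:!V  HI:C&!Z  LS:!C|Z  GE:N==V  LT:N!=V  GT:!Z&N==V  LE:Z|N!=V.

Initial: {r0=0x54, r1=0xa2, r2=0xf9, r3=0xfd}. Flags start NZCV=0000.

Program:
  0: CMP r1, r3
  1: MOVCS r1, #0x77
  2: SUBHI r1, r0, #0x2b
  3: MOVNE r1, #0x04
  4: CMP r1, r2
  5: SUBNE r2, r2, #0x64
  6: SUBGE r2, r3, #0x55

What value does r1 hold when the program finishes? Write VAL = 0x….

0: ✓ CMP  NZCV=1000
1: · MOVCS
2: · SUBHI
3: ✓ MOVNE  r1←0x04
4: ✓ CMP  NZCV=0000
5: ✓ SUBNE  r2←0x95
6: ✓ SUBGE  r2←0xa8

VAL = 0x04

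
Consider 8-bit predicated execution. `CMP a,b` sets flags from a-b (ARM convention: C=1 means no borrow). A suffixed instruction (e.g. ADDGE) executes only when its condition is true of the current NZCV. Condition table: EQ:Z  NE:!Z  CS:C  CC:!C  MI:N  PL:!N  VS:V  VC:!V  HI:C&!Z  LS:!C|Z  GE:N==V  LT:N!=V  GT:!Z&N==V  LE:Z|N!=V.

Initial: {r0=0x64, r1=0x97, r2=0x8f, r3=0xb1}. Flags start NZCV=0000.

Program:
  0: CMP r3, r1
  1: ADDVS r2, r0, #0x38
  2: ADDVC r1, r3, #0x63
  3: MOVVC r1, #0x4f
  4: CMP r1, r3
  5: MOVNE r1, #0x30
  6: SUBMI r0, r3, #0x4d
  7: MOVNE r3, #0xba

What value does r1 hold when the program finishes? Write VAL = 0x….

0: ✓ CMP  NZCV=0010
1: · ADDVS
2: ✓ ADDVC  r1←0x14
3: ✓ MOVVC  r1←0x4f
4: ✓ CMP  NZCV=1001
5: ✓ MOVNE  r1←0x30
6: ✓ SUBMI  r0←0x64
7: ✓ MOVNE  r3←0xba

VAL = 0x30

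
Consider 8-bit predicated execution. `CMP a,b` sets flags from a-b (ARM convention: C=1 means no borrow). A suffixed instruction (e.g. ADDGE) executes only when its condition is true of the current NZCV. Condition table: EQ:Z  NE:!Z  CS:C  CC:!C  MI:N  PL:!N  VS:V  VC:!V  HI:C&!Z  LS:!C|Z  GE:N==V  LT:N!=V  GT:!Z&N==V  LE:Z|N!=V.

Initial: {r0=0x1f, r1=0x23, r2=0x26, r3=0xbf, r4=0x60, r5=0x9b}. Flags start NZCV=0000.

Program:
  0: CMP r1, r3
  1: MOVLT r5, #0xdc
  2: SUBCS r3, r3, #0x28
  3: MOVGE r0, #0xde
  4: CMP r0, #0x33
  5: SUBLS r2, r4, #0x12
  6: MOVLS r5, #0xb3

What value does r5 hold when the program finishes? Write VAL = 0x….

VAL = 0x9b

[0] flags=0000 → (cmp)
[1] flags=0000 LT?F → skip
[2] flags=0000 CS?F → skip
[3] flags=0000 GE?T → r0=0xde
[4] flags=1010 → (cmp)
[5] flags=1010 LS?F → skip
[6] flags=1010 LS?F → skip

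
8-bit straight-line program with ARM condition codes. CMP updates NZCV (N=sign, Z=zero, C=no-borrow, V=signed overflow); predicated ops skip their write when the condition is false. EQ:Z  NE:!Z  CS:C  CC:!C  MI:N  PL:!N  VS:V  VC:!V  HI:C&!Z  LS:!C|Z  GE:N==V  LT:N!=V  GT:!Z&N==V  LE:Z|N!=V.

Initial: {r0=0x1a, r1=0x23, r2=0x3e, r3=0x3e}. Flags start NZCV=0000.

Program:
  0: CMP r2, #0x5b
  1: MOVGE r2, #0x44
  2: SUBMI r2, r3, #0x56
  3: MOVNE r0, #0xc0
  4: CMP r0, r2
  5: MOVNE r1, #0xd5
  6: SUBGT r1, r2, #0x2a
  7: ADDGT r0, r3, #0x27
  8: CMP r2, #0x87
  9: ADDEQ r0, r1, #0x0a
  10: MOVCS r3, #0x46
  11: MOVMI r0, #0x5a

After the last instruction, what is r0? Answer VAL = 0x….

VAL = 0xc0

[0] flags=1000 → (cmp)
[1] flags=1000 GE?F → skip
[2] flags=1000 MI?T → r2=0xe8
[3] flags=1000 NE?T → r0=0xc0
[4] flags=1000 → (cmp)
[5] flags=1000 NE?T → r1=0xd5
[6] flags=1000 GT?F → skip
[7] flags=1000 GT?F → skip
[8] flags=0010 → (cmp)
[9] flags=0010 EQ?F → skip
[10] flags=0010 CS?T → r3=0x46
[11] flags=0010 MI?F → skip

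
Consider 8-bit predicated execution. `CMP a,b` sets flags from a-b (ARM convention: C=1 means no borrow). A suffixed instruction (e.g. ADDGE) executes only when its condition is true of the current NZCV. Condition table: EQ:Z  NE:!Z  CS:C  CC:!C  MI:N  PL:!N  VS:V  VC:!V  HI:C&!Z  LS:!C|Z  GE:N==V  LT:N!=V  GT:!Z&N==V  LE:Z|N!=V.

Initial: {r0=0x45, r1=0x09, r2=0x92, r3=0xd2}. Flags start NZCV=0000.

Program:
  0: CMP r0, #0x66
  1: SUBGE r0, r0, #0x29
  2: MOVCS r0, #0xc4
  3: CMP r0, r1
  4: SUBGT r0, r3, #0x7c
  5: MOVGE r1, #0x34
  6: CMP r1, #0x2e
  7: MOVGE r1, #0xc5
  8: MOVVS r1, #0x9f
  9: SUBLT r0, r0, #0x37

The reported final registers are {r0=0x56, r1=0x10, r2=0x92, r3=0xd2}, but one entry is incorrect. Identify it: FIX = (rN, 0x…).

0: ✓ CMP  NZCV=1000
1: · SUBGE
2: · MOVCS
3: ✓ CMP  NZCV=0010
4: ✓ SUBGT  r0←0x56
5: ✓ MOVGE  r1←0x34
6: ✓ CMP  NZCV=0010
7: ✓ MOVGE  r1←0xc5
8: · MOVVS
9: · SUBLT

FIX = (r1, 0xc5)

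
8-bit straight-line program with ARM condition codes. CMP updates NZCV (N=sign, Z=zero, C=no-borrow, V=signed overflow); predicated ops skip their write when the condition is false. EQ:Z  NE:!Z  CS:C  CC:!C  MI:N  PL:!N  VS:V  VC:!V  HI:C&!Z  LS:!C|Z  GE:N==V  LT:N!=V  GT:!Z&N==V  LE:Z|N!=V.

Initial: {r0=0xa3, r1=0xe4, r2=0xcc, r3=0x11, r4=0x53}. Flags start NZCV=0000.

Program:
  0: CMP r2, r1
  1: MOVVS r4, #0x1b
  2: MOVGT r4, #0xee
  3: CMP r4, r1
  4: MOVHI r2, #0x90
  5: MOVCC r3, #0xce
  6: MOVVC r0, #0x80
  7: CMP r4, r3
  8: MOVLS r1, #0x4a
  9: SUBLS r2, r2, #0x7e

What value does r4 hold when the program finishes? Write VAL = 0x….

0: ✓ CMP  NZCV=1000
1: · MOVVS
2: · MOVGT
3: ✓ CMP  NZCV=0000
4: · MOVHI
5: ✓ MOVCC  r3←0xce
6: ✓ MOVVC  r0←0x80
7: ✓ CMP  NZCV=1001
8: ✓ MOVLS  r1←0x4a
9: ✓ SUBLS  r2←0x4e

VAL = 0x53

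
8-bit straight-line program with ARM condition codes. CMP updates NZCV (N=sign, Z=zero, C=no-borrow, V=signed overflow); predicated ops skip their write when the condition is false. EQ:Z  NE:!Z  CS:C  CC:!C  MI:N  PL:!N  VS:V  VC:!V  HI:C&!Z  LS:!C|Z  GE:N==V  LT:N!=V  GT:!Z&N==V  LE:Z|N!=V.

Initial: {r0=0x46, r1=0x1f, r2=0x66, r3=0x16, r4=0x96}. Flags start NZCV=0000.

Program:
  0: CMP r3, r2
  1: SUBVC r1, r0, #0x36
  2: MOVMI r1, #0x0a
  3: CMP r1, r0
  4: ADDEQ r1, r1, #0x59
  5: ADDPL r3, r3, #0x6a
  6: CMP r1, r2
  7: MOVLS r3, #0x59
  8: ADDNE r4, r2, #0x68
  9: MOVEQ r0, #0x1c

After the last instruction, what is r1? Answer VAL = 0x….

VAL = 0x0a

[0] flags=1000 → (cmp)
[1] flags=1000 VC?T → r1=0x10
[2] flags=1000 MI?T → r1=0x0a
[3] flags=1000 → (cmp)
[4] flags=1000 EQ?F → skip
[5] flags=1000 PL?F → skip
[6] flags=1000 → (cmp)
[7] flags=1000 LS?T → r3=0x59
[8] flags=1000 NE?T → r4=0xce
[9] flags=1000 EQ?F → skip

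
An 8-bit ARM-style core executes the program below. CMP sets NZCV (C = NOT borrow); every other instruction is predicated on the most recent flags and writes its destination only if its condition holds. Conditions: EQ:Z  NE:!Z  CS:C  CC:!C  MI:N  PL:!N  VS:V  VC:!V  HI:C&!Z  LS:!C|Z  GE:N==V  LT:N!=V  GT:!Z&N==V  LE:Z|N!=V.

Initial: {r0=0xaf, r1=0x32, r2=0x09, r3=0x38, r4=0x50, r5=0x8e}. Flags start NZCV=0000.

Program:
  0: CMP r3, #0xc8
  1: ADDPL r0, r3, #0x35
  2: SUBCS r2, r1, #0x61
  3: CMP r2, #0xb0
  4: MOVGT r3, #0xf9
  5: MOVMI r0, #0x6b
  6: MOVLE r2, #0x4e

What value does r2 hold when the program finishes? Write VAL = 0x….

VAL = 0x09

0: ✓ CMP  NZCV=0000
1: ✓ ADDPL  r0←0x6d
2: · SUBCS
3: ✓ CMP  NZCV=0000
4: ✓ MOVGT  r3←0xf9
5: · MOVMI
6: · MOVLE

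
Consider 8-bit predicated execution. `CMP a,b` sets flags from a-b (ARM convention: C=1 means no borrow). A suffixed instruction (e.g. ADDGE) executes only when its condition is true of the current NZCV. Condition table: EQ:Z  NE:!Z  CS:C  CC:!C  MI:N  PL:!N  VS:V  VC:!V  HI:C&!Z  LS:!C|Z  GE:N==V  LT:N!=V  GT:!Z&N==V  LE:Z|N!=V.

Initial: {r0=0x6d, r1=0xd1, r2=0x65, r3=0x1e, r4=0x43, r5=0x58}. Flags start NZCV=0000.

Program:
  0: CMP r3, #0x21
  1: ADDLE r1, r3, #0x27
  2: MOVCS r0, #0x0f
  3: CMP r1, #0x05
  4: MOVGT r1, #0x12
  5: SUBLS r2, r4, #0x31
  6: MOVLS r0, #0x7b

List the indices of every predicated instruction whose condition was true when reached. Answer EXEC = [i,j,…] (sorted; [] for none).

EXEC = [1,4]

[0] flags=1000 → (cmp)
[1] flags=1000 LE?T → r1=0x45
[2] flags=1000 CS?F → skip
[3] flags=0010 → (cmp)
[4] flags=0010 GT?T → r1=0x12
[5] flags=0010 LS?F → skip
[6] flags=0010 LS?F → skip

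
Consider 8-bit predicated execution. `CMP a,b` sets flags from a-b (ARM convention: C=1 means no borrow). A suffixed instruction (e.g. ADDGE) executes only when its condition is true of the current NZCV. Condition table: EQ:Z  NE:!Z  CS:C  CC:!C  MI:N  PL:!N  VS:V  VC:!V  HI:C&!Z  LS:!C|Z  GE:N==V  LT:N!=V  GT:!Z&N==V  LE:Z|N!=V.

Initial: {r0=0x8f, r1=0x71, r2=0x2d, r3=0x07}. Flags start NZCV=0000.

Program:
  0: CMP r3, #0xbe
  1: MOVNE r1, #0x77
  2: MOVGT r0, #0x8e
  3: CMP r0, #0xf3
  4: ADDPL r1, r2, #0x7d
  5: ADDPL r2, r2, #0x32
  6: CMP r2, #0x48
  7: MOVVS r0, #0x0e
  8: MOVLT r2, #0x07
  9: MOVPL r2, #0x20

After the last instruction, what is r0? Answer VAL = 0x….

0: ✓ CMP  NZCV=0000
1: ✓ MOVNE  r1←0x77
2: ✓ MOVGT  r0←0x8e
3: ✓ CMP  NZCV=1000
4: · ADDPL
5: · ADDPL
6: ✓ CMP  NZCV=1000
7: · MOVVS
8: ✓ MOVLT  r2←0x07
9: · MOVPL

VAL = 0x8e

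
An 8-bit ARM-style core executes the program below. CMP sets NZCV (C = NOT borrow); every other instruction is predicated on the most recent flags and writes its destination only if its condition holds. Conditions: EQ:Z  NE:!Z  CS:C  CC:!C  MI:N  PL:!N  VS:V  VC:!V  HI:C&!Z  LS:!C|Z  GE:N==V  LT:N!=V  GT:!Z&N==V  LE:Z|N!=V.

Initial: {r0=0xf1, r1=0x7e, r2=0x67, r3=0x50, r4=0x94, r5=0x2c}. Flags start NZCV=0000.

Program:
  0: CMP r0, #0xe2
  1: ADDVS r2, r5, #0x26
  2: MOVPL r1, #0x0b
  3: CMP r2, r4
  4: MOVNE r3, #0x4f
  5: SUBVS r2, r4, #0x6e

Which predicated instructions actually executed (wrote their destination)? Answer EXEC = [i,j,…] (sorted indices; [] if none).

[0] flags=0010 → (cmp)
[1] flags=0010 VS?F → skip
[2] flags=0010 PL?T → r1=0x0b
[3] flags=1001 → (cmp)
[4] flags=1001 NE?T → r3=0x4f
[5] flags=1001 VS?T → r2=0x26

EXEC = [2,4,5]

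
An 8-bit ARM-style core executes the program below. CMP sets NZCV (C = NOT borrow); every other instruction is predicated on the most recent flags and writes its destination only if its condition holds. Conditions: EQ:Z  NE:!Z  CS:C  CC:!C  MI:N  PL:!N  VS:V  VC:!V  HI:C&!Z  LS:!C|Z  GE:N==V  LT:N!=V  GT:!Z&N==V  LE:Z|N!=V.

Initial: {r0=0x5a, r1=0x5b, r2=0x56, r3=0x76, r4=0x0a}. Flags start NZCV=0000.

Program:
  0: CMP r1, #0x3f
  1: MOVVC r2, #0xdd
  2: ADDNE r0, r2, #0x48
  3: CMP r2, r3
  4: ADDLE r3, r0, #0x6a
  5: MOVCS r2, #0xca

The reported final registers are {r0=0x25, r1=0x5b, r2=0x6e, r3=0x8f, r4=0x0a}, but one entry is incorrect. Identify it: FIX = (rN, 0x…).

FIX = (r2, 0xca)

0: ✓ CMP  NZCV=0010
1: ✓ MOVVC  r2←0xdd
2: ✓ ADDNE  r0←0x25
3: ✓ CMP  NZCV=0011
4: ✓ ADDLE  r3←0x8f
5: ✓ MOVCS  r2←0xca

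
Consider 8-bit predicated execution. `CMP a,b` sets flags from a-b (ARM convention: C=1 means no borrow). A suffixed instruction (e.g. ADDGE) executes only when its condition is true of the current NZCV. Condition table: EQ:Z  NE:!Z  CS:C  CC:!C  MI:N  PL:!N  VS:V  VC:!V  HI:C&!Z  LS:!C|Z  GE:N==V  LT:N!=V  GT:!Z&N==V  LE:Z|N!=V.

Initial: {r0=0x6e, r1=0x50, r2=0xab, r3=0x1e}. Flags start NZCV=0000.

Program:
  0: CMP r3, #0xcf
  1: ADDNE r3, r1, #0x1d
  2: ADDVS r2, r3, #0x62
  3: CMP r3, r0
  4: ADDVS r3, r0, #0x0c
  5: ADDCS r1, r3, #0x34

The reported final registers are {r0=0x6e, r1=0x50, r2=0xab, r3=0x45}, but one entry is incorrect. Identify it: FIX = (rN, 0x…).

[0] flags=0000 → (cmp)
[1] flags=0000 NE?T → r3=0x6d
[2] flags=0000 VS?F → skip
[3] flags=1000 → (cmp)
[4] flags=1000 VS?F → skip
[5] flags=1000 CS?F → skip

FIX = (r3, 0x6d)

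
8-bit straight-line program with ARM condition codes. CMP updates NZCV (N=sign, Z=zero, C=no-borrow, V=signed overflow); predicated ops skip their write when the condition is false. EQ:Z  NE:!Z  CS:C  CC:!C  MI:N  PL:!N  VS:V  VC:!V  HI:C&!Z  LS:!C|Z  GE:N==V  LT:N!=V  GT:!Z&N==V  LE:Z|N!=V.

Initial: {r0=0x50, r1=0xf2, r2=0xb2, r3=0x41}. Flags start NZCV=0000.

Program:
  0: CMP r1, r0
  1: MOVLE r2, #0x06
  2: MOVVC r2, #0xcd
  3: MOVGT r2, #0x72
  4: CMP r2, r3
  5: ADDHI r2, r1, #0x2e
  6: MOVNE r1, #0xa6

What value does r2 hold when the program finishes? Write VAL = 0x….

[0] flags=1010 → (cmp)
[1] flags=1010 LE?T → r2=0x06
[2] flags=1010 VC?T → r2=0xcd
[3] flags=1010 GT?F → skip
[4] flags=1010 → (cmp)
[5] flags=1010 HI?T → r2=0x20
[6] flags=1010 NE?T → r1=0xa6

VAL = 0x20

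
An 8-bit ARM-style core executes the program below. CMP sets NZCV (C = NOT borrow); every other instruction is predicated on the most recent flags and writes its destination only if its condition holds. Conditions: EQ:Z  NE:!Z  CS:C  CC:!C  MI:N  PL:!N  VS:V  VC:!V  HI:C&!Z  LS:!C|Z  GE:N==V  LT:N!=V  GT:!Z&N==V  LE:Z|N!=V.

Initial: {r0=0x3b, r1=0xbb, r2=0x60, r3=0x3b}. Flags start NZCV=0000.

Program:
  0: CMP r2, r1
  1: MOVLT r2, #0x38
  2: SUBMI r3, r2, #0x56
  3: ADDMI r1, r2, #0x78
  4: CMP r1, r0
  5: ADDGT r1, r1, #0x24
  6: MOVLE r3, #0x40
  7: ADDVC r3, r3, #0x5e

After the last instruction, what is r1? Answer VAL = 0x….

[0] flags=1001 → (cmp)
[1] flags=1001 LT?F → skip
[2] flags=1001 MI?T → r3=0x0a
[3] flags=1001 MI?T → r1=0xd8
[4] flags=1010 → (cmp)
[5] flags=1010 GT?F → skip
[6] flags=1010 LE?T → r3=0x40
[7] flags=1010 VC?T → r3=0x9e

VAL = 0xd8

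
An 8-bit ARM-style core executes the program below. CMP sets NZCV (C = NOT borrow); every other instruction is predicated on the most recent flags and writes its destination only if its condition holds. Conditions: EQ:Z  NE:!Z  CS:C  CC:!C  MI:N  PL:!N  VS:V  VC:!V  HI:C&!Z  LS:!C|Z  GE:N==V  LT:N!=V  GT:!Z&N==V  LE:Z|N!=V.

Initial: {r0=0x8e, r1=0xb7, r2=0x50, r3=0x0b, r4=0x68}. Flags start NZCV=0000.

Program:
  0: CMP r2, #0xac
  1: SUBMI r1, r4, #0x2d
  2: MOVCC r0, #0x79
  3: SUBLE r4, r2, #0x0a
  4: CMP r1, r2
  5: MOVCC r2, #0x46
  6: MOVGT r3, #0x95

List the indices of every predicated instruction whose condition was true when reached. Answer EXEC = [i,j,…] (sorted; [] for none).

0: ✓ CMP  NZCV=1001
1: ✓ SUBMI  r1←0x3b
2: ✓ MOVCC  r0←0x79
3: · SUBLE
4: ✓ CMP  NZCV=1000
5: ✓ MOVCC  r2←0x46
6: · MOVGT

EXEC = [1,2,5]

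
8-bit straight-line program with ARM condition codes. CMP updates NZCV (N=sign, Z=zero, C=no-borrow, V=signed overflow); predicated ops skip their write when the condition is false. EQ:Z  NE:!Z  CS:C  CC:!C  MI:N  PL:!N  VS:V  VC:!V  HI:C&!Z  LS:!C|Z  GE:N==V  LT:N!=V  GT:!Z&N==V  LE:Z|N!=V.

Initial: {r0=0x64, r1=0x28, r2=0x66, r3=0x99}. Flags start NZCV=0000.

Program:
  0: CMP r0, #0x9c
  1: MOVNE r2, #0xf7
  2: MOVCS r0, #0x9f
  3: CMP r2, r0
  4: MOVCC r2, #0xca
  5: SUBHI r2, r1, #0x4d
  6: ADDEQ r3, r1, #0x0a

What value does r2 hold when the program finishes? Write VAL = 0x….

[0] flags=1001 → (cmp)
[1] flags=1001 NE?T → r2=0xf7
[2] flags=1001 CS?F → skip
[3] flags=1010 → (cmp)
[4] flags=1010 CC?F → skip
[5] flags=1010 HI?T → r2=0xdb
[6] flags=1010 EQ?F → skip

VAL = 0xdb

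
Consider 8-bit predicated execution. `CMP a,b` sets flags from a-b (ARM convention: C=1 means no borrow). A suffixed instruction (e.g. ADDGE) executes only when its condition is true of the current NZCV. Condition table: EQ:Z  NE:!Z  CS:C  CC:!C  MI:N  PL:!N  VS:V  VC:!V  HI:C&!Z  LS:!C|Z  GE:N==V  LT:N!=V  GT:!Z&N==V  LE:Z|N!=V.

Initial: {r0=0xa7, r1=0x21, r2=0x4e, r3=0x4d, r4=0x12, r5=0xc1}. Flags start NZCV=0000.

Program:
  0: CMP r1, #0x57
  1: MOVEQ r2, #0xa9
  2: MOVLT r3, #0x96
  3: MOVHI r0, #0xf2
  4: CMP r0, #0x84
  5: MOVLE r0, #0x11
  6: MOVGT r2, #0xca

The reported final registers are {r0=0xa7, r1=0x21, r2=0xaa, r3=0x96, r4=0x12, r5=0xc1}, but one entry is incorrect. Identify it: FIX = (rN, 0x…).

0: ✓ CMP  NZCV=1000
1: · MOVEQ
2: ✓ MOVLT  r3←0x96
3: · MOVHI
4: ✓ CMP  NZCV=0010
5: · MOVLE
6: ✓ MOVGT  r2←0xca

FIX = (r2, 0xca)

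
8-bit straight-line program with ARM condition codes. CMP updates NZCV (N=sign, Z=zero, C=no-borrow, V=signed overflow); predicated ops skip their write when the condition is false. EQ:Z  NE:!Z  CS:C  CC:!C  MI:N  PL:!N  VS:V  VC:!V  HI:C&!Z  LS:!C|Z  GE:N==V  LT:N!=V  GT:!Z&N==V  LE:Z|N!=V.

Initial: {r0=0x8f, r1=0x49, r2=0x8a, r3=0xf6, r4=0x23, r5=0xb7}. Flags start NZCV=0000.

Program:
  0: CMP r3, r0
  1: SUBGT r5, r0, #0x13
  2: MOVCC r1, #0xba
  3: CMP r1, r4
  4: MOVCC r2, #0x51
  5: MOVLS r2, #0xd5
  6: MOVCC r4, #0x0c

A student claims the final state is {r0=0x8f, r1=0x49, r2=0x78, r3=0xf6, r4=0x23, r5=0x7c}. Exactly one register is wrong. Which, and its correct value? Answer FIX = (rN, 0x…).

FIX = (r2, 0x8a)

[0] flags=0010 → (cmp)
[1] flags=0010 GT?T → r5=0x7c
[2] flags=0010 CC?F → skip
[3] flags=0010 → (cmp)
[4] flags=0010 CC?F → skip
[5] flags=0010 LS?F → skip
[6] flags=0010 CC?F → skip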